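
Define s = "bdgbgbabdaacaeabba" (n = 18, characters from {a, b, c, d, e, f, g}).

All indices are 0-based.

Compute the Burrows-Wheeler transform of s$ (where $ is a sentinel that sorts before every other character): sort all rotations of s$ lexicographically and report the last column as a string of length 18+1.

abdebacbgaa$gabbabd

rank  rotation             last
    0  $bdgbgbabdaacaeabba  a
    1  a$bdgbgbabdaacaeabb  b
    2  aacaeabba$bdgbgbabd  d
    3  abba$bdgbgbabdaacae  e
    4  abdaacaeabba$bdgbgb  b
    5  acaeabba$bdgbgbabda  a
    6  aeabba$bdgbgbabdaac  c
    7  ba$bdgbgbabdaacaeab  b
    8  babdaacaeabba$bdgbg  g
    9  bba$bdgbgbabdaacaea  a
   10  bdaacaeabba$bdgbgba  a
   11  bdgbgbabdaacaeabba$  $
   12  bgbabdaacaeabba$bdg  g
   13  caeabba$bdgbgbabdaa  a
   14  daacaeabba$bdgbgbab  b
   15  dgbgbabdaacaeabba$b  b
   16  eabba$bdgbgbabdaaca  a
   17  gbabdaacaeabba$bdgb  b
   18  gbgbabdaacaeabba$bd  d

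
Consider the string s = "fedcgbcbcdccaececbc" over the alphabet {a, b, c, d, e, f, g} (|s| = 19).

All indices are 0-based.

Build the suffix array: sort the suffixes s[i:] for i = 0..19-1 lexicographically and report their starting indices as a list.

[12, 17, 5, 7, 18, 11, 16, 6, 10, 8, 14, 3, 9, 2, 15, 13, 1, 0, 4]

rank→(start, suffix):
  0 → (12, 'aececbc')
  1 → (17, 'bc')
  2 → (5, 'bcbcdccaececbc')
  3 → (7, 'bcdccaececbc')
  4 → (18, 'c')
  5 → (11, 'caececbc')
  6 → (16, 'cbc')
  7 → (6, 'cbcdccaececbc')
  8 → (10, 'ccaececbc')
  9 → (8, 'cdccaececbc')
  10 → (14, 'cecbc')
  11 → (3, 'cgbcbcdccaececbc')
  12 → (9, 'dccaececbc')
  13 → (2, 'dcgbcbcdccaececbc')
  14 → (15, 'ecbc')
  15 → (13, 'ececbc')
  16 → (1, 'edcgbcbcdccaececbc')
  17 → (0, 'fedcgbcbcdccaececbc')
  18 → (4, 'gbcbcdccaececbc')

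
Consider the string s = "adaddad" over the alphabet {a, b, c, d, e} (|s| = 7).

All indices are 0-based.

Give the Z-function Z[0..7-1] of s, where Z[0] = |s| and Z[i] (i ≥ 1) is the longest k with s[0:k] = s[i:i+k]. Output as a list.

[7, 0, 2, 0, 0, 2, 0]

Z[0]=7
i=1: i≥r, start 0; Z[1]=0
i=2: i≥r, start 0; Z[2]=2 extend→box=[2,4)
i=3: min(r-i=1, Z[1]=0)=0; Z[3]=0
i=4: i≥r, start 0; Z[4]=0
i=5: i≥r, start 0; Z[5]=2 extend→box=[5,7)
i=6: min(r-i=1, Z[1]=0)=0; Z[6]=0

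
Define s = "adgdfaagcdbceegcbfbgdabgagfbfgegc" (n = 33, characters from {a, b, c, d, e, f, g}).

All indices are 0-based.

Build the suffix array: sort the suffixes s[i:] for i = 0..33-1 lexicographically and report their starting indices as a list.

[5, 21, 0, 6, 24, 10, 16, 27, 22, 18, 32, 15, 8, 11, 20, 9, 3, 1, 12, 30, 13, 4, 26, 17, 28, 23, 31, 14, 7, 19, 2, 29, 25]

rank | idx | suffix
   0 |   5 | aagcdbceegcbfbgdabgagfbfgegc
   1 |  21 | abgagfbfgegc
   2 |   0 | adgdfaagcdbceegcbfbgdabgagfbfgegc
   3 |   6 | agcdbceegcbfbgdabgagfbfgegc
   4 |  24 | agfbfgegc
   5 |  10 | bceegcbfbgdabgagfbfgegc
   6 |  16 | bfbgdabgagfbfgegc
   7 |  27 | bfgegc
   8 |  22 | bgagfbfgegc
   9 |  18 | bgdabgagfbfgegc
  10 |  32 | c
  11 |  15 | cbfbgdabgagfbfgegc
  12 |   8 | cdbceegcbfbgdabgagfbfgegc
  13 |  11 | ceegcbfbgdabgagfbfgegc
  14 |  20 | dabgagfbfgegc
  15 |   9 | dbceegcbfbgdabgagfbfgegc
  16 |   3 | dfaagcdbceegcbfbgdabgagfbfgegc
  17 |   1 | dgdfaagcdbceegcbfbgdabgagfbfgegc
  18 |  12 | eegcbfbgdabgagfbfgegc
  19 |  30 | egc
  20 |  13 | egcbfbgdabgagfbfgegc
  21 |   4 | faagcdbceegcbfbgdabgagfbfgegc
  22 |  26 | fbfgegc
  23 |  17 | fbgdabgagfbfgegc
  24 |  28 | fgegc
  25 |  23 | gagfbfgegc
  26 |  31 | gc
  27 |  14 | gcbfbgdabgagfbfgegc
  28 |   7 | gcdbceegcbfbgdabgagfbfgegc
  29 |  19 | gdabgagfbfgegc
  30 |   2 | gdfaagcdbceegcbfbgdabgagfbfgegc
  31 |  29 | gegc
  32 |  25 | gfbfgegc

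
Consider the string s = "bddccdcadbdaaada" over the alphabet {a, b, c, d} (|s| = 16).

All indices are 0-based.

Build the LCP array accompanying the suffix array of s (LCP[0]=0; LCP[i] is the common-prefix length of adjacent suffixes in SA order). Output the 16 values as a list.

[0, 1, 2, 1, 2, 0, 2, 0, 1, 1, 0, 2, 1, 1, 2, 1]

sorted suffixes:
  #0 SA[0]=15  'a'
  #1 SA[1]=11  'aaada'
  #2 SA[2]=12  'aada'
  #3 SA[3]=13  'ada'
  #4 SA[4]=7  'adbdaaada'
  #5 SA[5]=9  'bdaaada'
  #6 SA[6]=0  'bddccdcadbdaaada'
  #7 SA[7]=6  'cadbdaaada'
  #8 SA[8]=3  'ccdcadbdaaada'
  #9 SA[9]=4  'cdcadbdaaada'
  #10 SA[10]=14  'da'
  #11 SA[11]=10  'daaada'
  #12 SA[12]=8  'dbdaaada'
  #13 SA[13]=5  'dcadbdaaada'
  #14 SA[14]=2  'dccdcadbdaaada'
  #15 SA[15]=1  'ddccdcadbdaaada'

SA = [15, 11, 12, 13, 7, 9, 0, 6, 3, 4, 14, 10, 8, 5, 2, 1]
i: (SA[i-1],SA[i]) lcp shared
  1: (15,11) 1 'a'
  2: (11,12) 2 'aa'
  3: (12,13) 1 'a'
  4: (13,7) 2 'ad'
  5: (7,9) 0 ''
  6: (9,0) 2 'bd'
  7: (0,6) 0 ''
  8: (6,3) 1 'c'
  9: (3,4) 1 'c'
  10: (4,14) 0 ''
  11: (14,10) 2 'da'
  12: (10,8) 1 'd'
  13: (8,5) 1 'd'
  14: (5,2) 2 'dc'
  15: (2,1) 1 'd'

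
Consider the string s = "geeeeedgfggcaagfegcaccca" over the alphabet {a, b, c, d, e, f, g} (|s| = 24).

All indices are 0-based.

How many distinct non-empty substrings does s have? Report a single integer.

sorted suffixes:
  #0 SA[0]=23  'a'
  #1 SA[1]=12  'aagfegcaccca'
  #2 SA[2]=19  'accca'
  #3 SA[3]=13  'agfegcaccca'
  #4 SA[4]=22  'ca'
  #5 SA[5]=11  'caagfegcaccca'
  #6 SA[6]=18  'caccca'
  #7 SA[7]=21  'cca'
  #8 SA[8]=20  'ccca'
  #9 SA[9]=6  'dgfggcaagfegcaccca'
  #10 SA[10]=5  'edgfggcaagfegcaccca'
  #11 SA[11]=4  'eedgfggcaagfegcaccca'
  #12 SA[12]=3  'eeedgfggcaagfegcaccca'
  #13 SA[13]=2  'eeeedgfggcaagfegcaccca'
  #14 SA[14]=1  'eeeeedgfggcaagfegcaccca'
  #15 SA[15]=16  'egcaccca'
  #16 SA[16]=15  'fegcaccca'
  #17 SA[17]=8  'fggcaagfegcaccca'
  #18 SA[18]=10  'gcaagfegcaccca'
  #19 SA[19]=17  'gcaccca'
  #20 SA[20]=0  'geeeeedgfggcaagfegcaccca'
  #21 SA[21]=14  'gfegcaccca'
  #22 SA[22]=7  'gfggcaagfegcaccca'
  #23 SA[23]=9  'ggcaagfegcaccca'

SA = [23, 12, 19, 13, 22, 11, 18, 21, 20, 6, 5, 4, 3, 2, 1, 16, 15, 8, 10, 17, 0, 14, 7, 9]
[i] adj suffixes → lcp
  [1] 23/12 → 1 ('a')
  [2] 12/19 → 1 ('a')
  [3] 19/13 → 1 ('a')
  [4] 13/22 → 0 ('')
  [5] 22/11 → 2 ('ca')
  [6] 11/18 → 2 ('ca')
  [7] 18/21 → 1 ('c')
  [8] 21/20 → 2 ('cc')
  [9] 20/6 → 0 ('')
  [10] 6/5 → 0 ('')
  [11] 5/4 → 1 ('e')
  [12] 4/3 → 2 ('ee')
  [13] 3/2 → 3 ('eee')
  [14] 2/1 → 4 ('eeee')
  [15] 1/16 → 1 ('e')
  [16] 16/15 → 0 ('')
  [17] 15/8 → 1 ('f')
  [18] 8/10 → 0 ('')
  [19] 10/17 → 3 ('gca')
  [20] 17/0 → 1 ('g')
  [21] 0/14 → 1 ('g')
  [22] 14/7 → 2 ('gf')
  [23] 7/9 → 1 ('g')

n(n+1)/2 = 24·25/2 = 300
Σ LCP = 0 + 1 + 1 + 1 + 0 + 2 + 2 + 1 + 2 + 0 + 0 + 1 + 2 + 3 + 4 + 1 + 0 + 1 + 0 + 3 + 1 + 1 + 2 + 1 = 30
distinct = 300 − 30 = 270

270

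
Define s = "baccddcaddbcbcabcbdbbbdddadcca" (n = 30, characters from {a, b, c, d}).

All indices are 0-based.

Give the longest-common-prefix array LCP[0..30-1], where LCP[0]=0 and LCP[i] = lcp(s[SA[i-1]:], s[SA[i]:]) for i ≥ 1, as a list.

rank | idx | suffix
   0 |  29 | a
   1 |  14 | abcbdbbbdddadcca
   2 |   1 | accddcaddbcbcabcbdbbbdddadcca
   3 |  25 | adcca
   4 |   7 | addbcbcabcbdbbbdddadcca
   5 |   0 | baccddcaddbcbcabcbdbbbdddadcca
   6 |  19 | bbbdddadcca
   7 |  20 | bbdddadcca
   8 |  12 | bcabcbdbbbdddadcca
   9 |  10 | bcbcabcbdbbbdddadcca
  10 |  15 | bcbdbbbdddadcca
  11 |  17 | bdbbbdddadcca
  12 |  21 | bdddadcca
  13 |  28 | ca
  14 |  13 | cabcbdbbbdddadcca
  15 |   6 | caddbcbcabcbdbbbdddadcca
  16 |  11 | cbcabcbdbbbdddadcca
  17 |  16 | cbdbbbdddadcca
  18 |  27 | cca
  19 |   2 | ccddcaddbcbcabcbdbbbdddadcca
  20 |   3 | cddcaddbcbcabcbdbbbdddadcca
  21 |  24 | dadcca
  22 |  18 | dbbbdddadcca
  23 |   9 | dbcbcabcbdbbbdddadcca
  24 |   5 | dcaddbcbcabcbdbbbdddadcca
  25 |  26 | dcca
  26 |  23 | ddadcca
  27 |   8 | ddbcbcabcbdbbbdddadcca
  28 |   4 | ddcaddbcbcabcbdbbbdddadcca
  29 |  22 | dddadcca

SA = [29, 14, 1, 25, 7, 0, 19, 20, 12, 10, 15, 17, 21, 28, 13, 6, 11, 16, 27, 2, 3, 24, 18, 9, 5, 26, 23, 8, 4, 22]
i: (SA[i-1],SA[i]) lcp shared
  1: (29,14) 1 'a'
  2: (14,1) 1 'a'
  3: (1,25) 1 'a'
  4: (25,7) 2 'ad'
  5: (7,0) 0 ''
  6: (0,19) 1 'b'
  7: (19,20) 2 'bb'
  8: (20,12) 1 'b'
  9: (12,10) 2 'bc'
  10: (10,15) 3 'bcb'
  11: (15,17) 1 'b'
  12: (17,21) 2 'bd'
  13: (21,28) 0 ''
  14: (28,13) 2 'ca'
  15: (13,6) 2 'ca'
  16: (6,11) 1 'c'
  17: (11,16) 2 'cb'
  18: (16,27) 1 'c'
  19: (27,2) 2 'cc'
  20: (2,3) 1 'c'
  21: (3,24) 0 ''
  22: (24,18) 1 'd'
  23: (18,9) 2 'db'
  24: (9,5) 1 'd'
  25: (5,26) 2 'dc'
  26: (26,23) 1 'd'
  27: (23,8) 2 'dd'
  28: (8,4) 2 'dd'
  29: (4,22) 2 'dd'

[0, 1, 1, 1, 2, 0, 1, 2, 1, 2, 3, 1, 2, 0, 2, 2, 1, 2, 1, 2, 1, 0, 1, 2, 1, 2, 1, 2, 2, 2]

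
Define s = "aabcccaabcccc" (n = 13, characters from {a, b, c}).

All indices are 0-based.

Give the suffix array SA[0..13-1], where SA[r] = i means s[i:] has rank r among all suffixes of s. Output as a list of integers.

rank→(start, suffix):
  0 → (0, 'aabcccaabcccc')
  1 → (6, 'aabcccc')
  2 → (1, 'abcccaabcccc')
  3 → (7, 'abcccc')
  4 → (2, 'bcccaabcccc')
  5 → (8, 'bcccc')
  6 → (12, 'c')
  7 → (5, 'caabcccc')
  8 → (11, 'cc')
  9 → (4, 'ccaabcccc')
  10 → (10, 'ccc')
  11 → (3, 'cccaabcccc')
  12 → (9, 'cccc')

[0, 6, 1, 7, 2, 8, 12, 5, 11, 4, 10, 3, 9]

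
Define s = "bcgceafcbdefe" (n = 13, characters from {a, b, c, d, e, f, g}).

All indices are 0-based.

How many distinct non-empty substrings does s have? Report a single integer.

85

sorted suffixes:
  #0 SA[0]=5  'afcbdefe'
  #1 SA[1]=0  'bcgceafcbdefe'
  #2 SA[2]=8  'bdefe'
  #3 SA[3]=7  'cbdefe'
  #4 SA[4]=3  'ceafcbdefe'
  #5 SA[5]=1  'cgceafcbdefe'
  #6 SA[6]=9  'defe'
  #7 SA[7]=12  'e'
  #8 SA[8]=4  'eafcbdefe'
  #9 SA[9]=10  'efe'
  #10 SA[10]=6  'fcbdefe'
  #11 SA[11]=11  'fe'
  #12 SA[12]=2  'gceafcbdefe'

SA = [5, 0, 8, 7, 3, 1, 9, 12, 4, 10, 6, 11, 2]
rank  pair      lcp
   1  s[5:],s[0:]  0  ''
   2  s[0:],s[8:]  1  'b'
   3  s[8:],s[7:]  0  ''
   4  s[7:],s[3:]  1  'c'
   5  s[3:],s[1:]  1  'c'
   6  s[1:],s[9:]  0  ''
   7  s[9:],s[12:]  0  ''
   8  s[12:],s[4:]  1  'e'
   9  s[4:],s[10:]  1  'e'
  10  s[10:],s[6:]  0  ''
  11  s[6:],s[11:]  1  'f'
  12  s[11:],s[2:]  0  ''

n(n+1)/2 = 13·14/2 = 91
Σ LCP = 0 + 0 + 1 + 0 + 1 + 1 + 0 + 0 + 1 + 1 + 0 + 1 + 0 = 6
distinct = 91 − 6 = 85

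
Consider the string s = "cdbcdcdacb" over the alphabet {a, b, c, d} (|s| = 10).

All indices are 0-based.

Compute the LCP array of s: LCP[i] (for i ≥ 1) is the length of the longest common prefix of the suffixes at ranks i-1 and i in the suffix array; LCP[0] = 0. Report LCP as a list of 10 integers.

[0, 0, 1, 0, 1, 2, 2, 0, 1, 1]

rank | idx | suffix
   0 |   7 | acb
   1 |   9 | b
   2 |   2 | bcdcdacb
   3 |   8 | cb
   4 |   5 | cdacb
   5 |   0 | cdbcdcdacb
   6 |   3 | cdcdacb
   7 |   6 | dacb
   8 |   1 | dbcdcdacb
   9 |   4 | dcdacb

SA = [7, 9, 2, 8, 5, 0, 3, 6, 1, 4]
i: (SA[i-1],SA[i]) lcp shared
  1: (7,9) 0 ''
  2: (9,2) 1 'b'
  3: (2,8) 0 ''
  4: (8,5) 1 'c'
  5: (5,0) 2 'cd'
  6: (0,3) 2 'cd'
  7: (3,6) 0 ''
  8: (6,1) 1 'd'
  9: (1,4) 1 'd'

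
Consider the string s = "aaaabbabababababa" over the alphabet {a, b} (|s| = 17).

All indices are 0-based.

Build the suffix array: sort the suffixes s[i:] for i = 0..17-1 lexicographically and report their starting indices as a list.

rank→(start, suffix):
  0 → (16, 'a')
  1 → (0, 'aaaabbabababababa')
  2 → (1, 'aaabbabababababa')
  3 → (2, 'aabbabababababa')
  4 → (14, 'aba')
  5 → (12, 'ababa')
  6 → (10, 'abababa')
  7 → (8, 'ababababa')
  8 → (6, 'abababababa')
  9 → (3, 'abbabababababa')
  10 → (15, 'ba')
  11 → (13, 'baba')
  12 → (11, 'bababa')
  13 → (9, 'babababa')
  14 → (7, 'bababababa')
  15 → (5, 'babababababa')
  16 → (4, 'bbabababababa')

[16, 0, 1, 2, 14, 12, 10, 8, 6, 3, 15, 13, 11, 9, 7, 5, 4]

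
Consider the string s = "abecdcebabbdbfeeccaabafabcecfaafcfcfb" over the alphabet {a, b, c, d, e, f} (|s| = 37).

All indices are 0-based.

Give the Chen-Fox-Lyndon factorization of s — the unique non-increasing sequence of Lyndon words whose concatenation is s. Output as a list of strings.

emit factor 1: 'abecdceb' (i=0, period=8)
emit factor 2: 'abbdbfeecc' (i=8, period=10)
emit factor 3: 'aabafabcecfaafcfcfb' (i=18, period=19)

["abecdceb", "abbdbfeecc", "aabafabcecfaafcfcfb"]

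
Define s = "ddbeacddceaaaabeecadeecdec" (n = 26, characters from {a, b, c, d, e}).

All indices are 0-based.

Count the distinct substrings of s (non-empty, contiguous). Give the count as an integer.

rank→(start, suffix):
  0 → (10, 'aaaabeecadeecdec')
  1 → (11, 'aaabeecadeecdec')
  2 → (12, 'aabeecadeecdec')
  3 → (13, 'abeecadeecdec')
  4 → (4, 'acddceaaaabeecadeecdec')
  5 → (18, 'adeecdec')
  6 → (2, 'beacddceaaaabeecadeecdec')
  7 → (14, 'beecadeecdec')
  8 → (25, 'c')
  9 → (17, 'cadeecdec')
  10 → (5, 'cddceaaaabeecadeecdec')
  11 → (22, 'cdec')
  12 → (8, 'ceaaaabeecadeecdec')
  13 → (1, 'dbeacddceaaaabeecadeecdec')
  14 → (7, 'dceaaaabeecadeecdec')
  15 → (0, 'ddbeacddceaaaabeecadeecdec')
  16 → (6, 'ddceaaaabeecadeecdec')
  17 → (23, 'dec')
  18 → (19, 'deecdec')
  19 → (9, 'eaaaabeecadeecdec')
  20 → (3, 'eacddceaaaabeecadeecdec')
  21 → (24, 'ec')
  22 → (16, 'ecadeecdec')
  23 → (21, 'ecdec')
  24 → (15, 'eecadeecdec')
  25 → (20, 'eecdec')

SA = [10, 11, 12, 13, 4, 18, 2, 14, 25, 17, 5, 22, 8, 1, 7, 0, 6, 23, 19, 9, 3, 24, 16, 21, 15, 20]
rank  pair      lcp
   1  s[10:],s[11:]  3  'aaa'
   2  s[11:],s[12:]  2  'aa'
   3  s[12:],s[13:]  1  'a'
   4  s[13:],s[4:]  1  'a'
   5  s[4:],s[18:]  1  'a'
   6  s[18:],s[2:]  0  ''
   7  s[2:],s[14:]  2  'be'
   8  s[14:],s[25:]  0  ''
   9  s[25:],s[17:]  1  'c'
  10  s[17:],s[5:]  1  'c'
  11  s[5:],s[22:]  2  'cd'
  12  s[22:],s[8:]  1  'c'
  13  s[8:],s[1:]  0  ''
  14  s[1:],s[7:]  1  'd'
  15  s[7:],s[0:]  1  'd'
  16  s[0:],s[6:]  2  'dd'
  17  s[6:],s[23:]  1  'd'
  18  s[23:],s[19:]  2  'de'
  19  s[19:],s[9:]  0  ''
  20  s[9:],s[3:]  2  'ea'
  21  s[3:],s[24:]  1  'e'
  22  s[24:],s[16:]  2  'ec'
  23  s[16:],s[21:]  2  'ec'
  24  s[21:],s[15:]  1  'e'
  25  s[15:],s[20:]  3  'eec'

n(n+1)/2 = 26·27/2 = 351
Σ LCP = 0 + 3 + 2 + 1 + 1 + 1 + 0 + 2 + 0 + 1 + 1 + 2 + 1 + 0 + 1 + 1 + 2 + 1 + 2 + 0 + 2 + 1 + 2 + 2 + 1 + 3 = 33
distinct = 351 − 33 = 318

318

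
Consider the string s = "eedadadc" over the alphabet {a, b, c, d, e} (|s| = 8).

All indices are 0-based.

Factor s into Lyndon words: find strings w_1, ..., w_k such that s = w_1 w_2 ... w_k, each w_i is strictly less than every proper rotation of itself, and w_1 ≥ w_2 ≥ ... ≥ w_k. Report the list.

emit factor 1: 'e' (i=0, period=1)
emit factor 2: 'e' (i=1, period=1)
emit factor 3: 'd' (i=2, period=1)
emit factor 4: 'adadc' (i=3, period=5)

["e", "e", "d", "adadc"]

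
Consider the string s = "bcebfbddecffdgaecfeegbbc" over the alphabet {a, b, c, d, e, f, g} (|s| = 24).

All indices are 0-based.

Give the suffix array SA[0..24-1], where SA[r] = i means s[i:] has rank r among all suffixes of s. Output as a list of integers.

[14, 21, 22, 0, 5, 3, 23, 1, 16, 9, 6, 7, 12, 2, 15, 8, 18, 19, 4, 11, 17, 10, 13, 20]

rank→(start, suffix):
  0 → (14, 'aecfeegbbc')
  1 → (21, 'bbc')
  2 → (22, 'bc')
  3 → (0, 'bcebfbddecffdgaecfeegbbc')
  4 → (5, 'bddecffdgaecfeegbbc')
  5 → (3, 'bfbddecffdgaecfeegbbc')
  6 → (23, 'c')
  7 → (1, 'cebfbddecffdgaecfeegbbc')
  8 → (16, 'cfeegbbc')
  9 → (9, 'cffdgaecfeegbbc')
  10 → (6, 'ddecffdgaecfeegbbc')
  11 → (7, 'decffdgaecfeegbbc')
  12 → (12, 'dgaecfeegbbc')
  13 → (2, 'ebfbddecffdgaecfeegbbc')
  14 → (15, 'ecfeegbbc')
  15 → (8, 'ecffdgaecfeegbbc')
  16 → (18, 'eegbbc')
  17 → (19, 'egbbc')
  18 → (4, 'fbddecffdgaecfeegbbc')
  19 → (11, 'fdgaecfeegbbc')
  20 → (17, 'feegbbc')
  21 → (10, 'ffdgaecfeegbbc')
  22 → (13, 'gaecfeegbbc')
  23 → (20, 'gbbc')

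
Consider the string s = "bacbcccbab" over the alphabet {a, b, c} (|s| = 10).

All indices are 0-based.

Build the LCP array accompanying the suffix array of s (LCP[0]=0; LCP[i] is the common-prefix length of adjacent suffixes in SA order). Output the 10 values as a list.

[0, 1, 0, 1, 2, 1, 0, 2, 1, 2]

rank | idx | suffix
   0 |   8 | ab
   1 |   1 | acbcccbab
   2 |   9 | b
   3 |   7 | bab
   4 |   0 | bacbcccbab
   5 |   3 | bcccbab
   6 |   6 | cbab
   7 |   2 | cbcccbab
   8 |   5 | ccbab
   9 |   4 | cccbab

SA = [8, 1, 9, 7, 0, 3, 6, 2, 5, 4]
i: (SA[i-1],SA[i]) lcp shared
  1: (8,1) 1 'a'
  2: (1,9) 0 ''
  3: (9,7) 1 'b'
  4: (7,0) 2 'ba'
  5: (0,3) 1 'b'
  6: (3,6) 0 ''
  7: (6,2) 2 'cb'
  8: (2,5) 1 'c'
  9: (5,4) 2 'cc'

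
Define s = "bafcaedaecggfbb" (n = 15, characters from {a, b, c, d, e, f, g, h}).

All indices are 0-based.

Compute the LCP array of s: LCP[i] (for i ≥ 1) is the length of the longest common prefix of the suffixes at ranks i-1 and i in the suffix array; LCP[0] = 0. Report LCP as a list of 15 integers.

[0, 2, 1, 0, 1, 1, 0, 1, 0, 0, 1, 0, 1, 0, 1]

rank→(start, suffix):
  0 → (7, 'aecggfbb')
  1 → (4, 'aedaecggfbb')
  2 → (1, 'afcaedaecggfbb')
  3 → (14, 'b')
  4 → (0, 'bafcaedaecggfbb')
  5 → (13, 'bb')
  6 → (3, 'caedaecggfbb')
  7 → (9, 'cggfbb')
  8 → (6, 'daecggfbb')
  9 → (8, 'ecggfbb')
  10 → (5, 'edaecggfbb')
  11 → (12, 'fbb')
  12 → (2, 'fcaedaecggfbb')
  13 → (11, 'gfbb')
  14 → (10, 'ggfbb')

SA = [7, 4, 1, 14, 0, 13, 3, 9, 6, 8, 5, 12, 2, 11, 10]
[i] adj suffixes → lcp
  [1] 7/4 → 2 ('ae')
  [2] 4/1 → 1 ('a')
  [3] 1/14 → 0 ('')
  [4] 14/0 → 1 ('b')
  [5] 0/13 → 1 ('b')
  [6] 13/3 → 0 ('')
  [7] 3/9 → 1 ('c')
  [8] 9/6 → 0 ('')
  [9] 6/8 → 0 ('')
  [10] 8/5 → 1 ('e')
  [11] 5/12 → 0 ('')
  [12] 12/2 → 1 ('f')
  [13] 2/11 → 0 ('')
  [14] 11/10 → 1 ('g')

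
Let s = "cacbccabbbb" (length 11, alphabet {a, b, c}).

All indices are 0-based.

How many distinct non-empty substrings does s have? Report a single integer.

54

sorted suffixes:
  #0 SA[0]=6  'abbbb'
  #1 SA[1]=1  'acbccabbbb'
  #2 SA[2]=10  'b'
  #3 SA[3]=9  'bb'
  #4 SA[4]=8  'bbb'
  #5 SA[5]=7  'bbbb'
  #6 SA[6]=3  'bccabbbb'
  #7 SA[7]=5  'cabbbb'
  #8 SA[8]=0  'cacbccabbbb'
  #9 SA[9]=2  'cbccabbbb'
  #10 SA[10]=4  'ccabbbb'

SA = [6, 1, 10, 9, 8, 7, 3, 5, 0, 2, 4]
[i] adj suffixes → lcp
  [1] 6/1 → 1 ('a')
  [2] 1/10 → 0 ('')
  [3] 10/9 → 1 ('b')
  [4] 9/8 → 2 ('bb')
  [5] 8/7 → 3 ('bbb')
  [6] 7/3 → 1 ('b')
  [7] 3/5 → 0 ('')
  [8] 5/0 → 2 ('ca')
  [9] 0/2 → 1 ('c')
  [10] 2/4 → 1 ('c')

n(n+1)/2 = 11·12/2 = 66
Σ LCP = 0 + 1 + 0 + 1 + 2 + 3 + 1 + 0 + 2 + 1 + 1 = 12
distinct = 66 − 12 = 54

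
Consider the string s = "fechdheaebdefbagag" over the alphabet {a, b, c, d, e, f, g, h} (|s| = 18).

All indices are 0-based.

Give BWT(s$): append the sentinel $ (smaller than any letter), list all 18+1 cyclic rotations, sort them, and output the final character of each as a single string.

gegbfeebhhafde$aacd

rank  rotation             last
    0  $fechdheaebdefbagag  g
    1  aebdefbagag$fechdhe  e
    2  ag$fechdheaebdefbag  g
    3  agag$fechdheaebdefb  b
    4  bagag$fechdheaebdef  f
    5  bdefbagag$fechdheae  e
    6  chdheaebdefbagag$fe  e
    7  defbagag$fechdheaeb  b
    8  dheaebdefbagag$fech  h
    9  eaebdefbagag$fechdh  h
   10  ebdefbagag$fechdhea  a
   11  echdheaebdefbagag$f  f
   12  efbagag$fechdheaebd  d
   13  fbagag$fechdheaebde  e
   14  fechdheaebdefbagag$  $
   15  g$fechdheaebdefbaga  a
   16  gag$fechdheaebdefba  a
   17  hdheaebdefbagag$fec  c
   18  heaebdefbagag$fechd  d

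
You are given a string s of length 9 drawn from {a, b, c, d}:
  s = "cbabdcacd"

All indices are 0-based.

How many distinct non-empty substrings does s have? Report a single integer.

40

sorted suffixes:
  #0 SA[0]=2  'abdcacd'
  #1 SA[1]=6  'acd'
  #2 SA[2]=1  'babdcacd'
  #3 SA[3]=3  'bdcacd'
  #4 SA[4]=5  'cacd'
  #5 SA[5]=0  'cbabdcacd'
  #6 SA[6]=7  'cd'
  #7 SA[7]=8  'd'
  #8 SA[8]=4  'dcacd'

SA = [2, 6, 1, 3, 5, 0, 7, 8, 4]
i: (SA[i-1],SA[i]) lcp shared
  1: (2,6) 1 'a'
  2: (6,1) 0 ''
  3: (1,3) 1 'b'
  4: (3,5) 0 ''
  5: (5,0) 1 'c'
  6: (0,7) 1 'c'
  7: (7,8) 0 ''
  8: (8,4) 1 'd'

n(n+1)/2 = 9·10/2 = 45
Σ LCP = 0 + 1 + 0 + 1 + 0 + 1 + 1 + 0 + 1 = 5
distinct = 45 − 5 = 40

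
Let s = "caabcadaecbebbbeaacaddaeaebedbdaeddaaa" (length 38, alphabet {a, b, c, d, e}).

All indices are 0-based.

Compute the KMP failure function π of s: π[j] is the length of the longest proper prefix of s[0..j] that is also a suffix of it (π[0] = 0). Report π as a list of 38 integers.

[0, 0, 0, 0, 1, 2, 0, 0, 0, 1, 0, 0, 0, 0, 0, 0, 0, 0, 1, 2, 0, 0, 0, 0, 0, 0, 0, 0, 0, 0, 0, 0, 0, 0, 0, 0, 0, 0]

π[0] = 0
j=1 s[j]='a': π[1]=0 (border '')
j=2 s[j]='a': π[2]=0 (border '')
j=3 s[j]='b': π[3]=0 (border '')
j=4 s[j]='c': π[4]=1 (border 'c')
j=5 s[j]='a': π[5]=2 (border 'ca')
j=6 s[j]='d': k: 2→0; π[6]=0 (border '')
j=7 s[j]='a': π[7]=0 (border '')
j=8 s[j]='e': π[8]=0 (border '')
j=9 s[j]='c': π[9]=1 (border 'c')
j=10 s[j]='b': k: 1→0; π[10]=0 (border '')
j=11 s[j]='e': π[11]=0 (border '')
j=12 s[j]='b': π[12]=0 (border '')
j=13 s[j]='b': π[13]=0 (border '')
j=14 s[j]='b': π[14]=0 (border '')
j=15 s[j]='e': π[15]=0 (border '')
j=16 s[j]='a': π[16]=0 (border '')
j=17 s[j]='a': π[17]=0 (border '')
j=18 s[j]='c': π[18]=1 (border 'c')
j=19 s[j]='a': π[19]=2 (border 'ca')
j=20 s[j]='d': k: 2→0; π[20]=0 (border '')
j=21 s[j]='d': π[21]=0 (border '')
j=22 s[j]='a': π[22]=0 (border '')
j=23 s[j]='e': π[23]=0 (border '')
j=24 s[j]='a': π[24]=0 (border '')
j=25 s[j]='e': π[25]=0 (border '')
j=26 s[j]='b': π[26]=0 (border '')
j=27 s[j]='e': π[27]=0 (border '')
j=28 s[j]='d': π[28]=0 (border '')
j=29 s[j]='b': π[29]=0 (border '')
j=30 s[j]='d': π[30]=0 (border '')
j=31 s[j]='a': π[31]=0 (border '')
j=32 s[j]='e': π[32]=0 (border '')
j=33 s[j]='d': π[33]=0 (border '')
j=34 s[j]='d': π[34]=0 (border '')
j=35 s[j]='a': π[35]=0 (border '')
j=36 s[j]='a': π[36]=0 (border '')
j=37 s[j]='a': π[37]=0 (border '')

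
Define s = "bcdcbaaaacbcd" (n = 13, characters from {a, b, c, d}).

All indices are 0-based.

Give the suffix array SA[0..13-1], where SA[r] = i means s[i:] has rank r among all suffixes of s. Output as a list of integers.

rank | idx | suffix
   0 |   5 | aaaacbcd
   1 |   6 | aaacbcd
   2 |   7 | aacbcd
   3 |   8 | acbcd
   4 |   4 | baaaacbcd
   5 |  10 | bcd
   6 |   0 | bcdcbaaaacbcd
   7 |   3 | cbaaaacbcd
   8 |   9 | cbcd
   9 |  11 | cd
  10 |   1 | cdcbaaaacbcd
  11 |  12 | d
  12 |   2 | dcbaaaacbcd

[5, 6, 7, 8, 4, 10, 0, 3, 9, 11, 1, 12, 2]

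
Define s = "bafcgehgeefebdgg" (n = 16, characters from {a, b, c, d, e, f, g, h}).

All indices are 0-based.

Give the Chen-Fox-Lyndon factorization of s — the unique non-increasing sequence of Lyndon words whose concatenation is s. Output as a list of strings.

emit factor 1: 'b' (i=0, period=1)
emit factor 2: 'afcgehgeefebdgg' (i=1, period=15)

["b", "afcgehgeefebdgg"]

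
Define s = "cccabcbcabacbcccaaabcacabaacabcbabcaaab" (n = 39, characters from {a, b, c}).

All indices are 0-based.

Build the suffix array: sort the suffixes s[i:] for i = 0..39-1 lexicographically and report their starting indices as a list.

rank | idx | suffix
   0 |  35 | aaab
   1 |  16 | aaabcacabaacabcbabcaaab
   2 |  36 | aab
   3 |  17 | aabcacabaacabcbabcaaab
   4 |  25 | aacabcbabcaaab
   5 |  37 | ab
   6 |  23 | abaacabcbabcaaab
   7 |   8 | abacbcccaaabcacabaacabcbabcaaab
   8 |  32 | abcaaab
   9 |  18 | abcacabaacabcbabcaaab
  10 |  28 | abcbabcaaab
  11 |   3 | abcbcabacbcccaaabcacabaacabcbabcaaab
  12 |  21 | acabaacabcbabcaaab
  13 |  26 | acabcbabcaaab
  14 |  10 | acbcccaaabcacabaacabcbabcaaab
  15 |  38 | b
  16 |  24 | baacabcbabcaaab
  17 |  31 | babcaaab
  18 |   9 | bacbcccaaabcacabaacabcbabcaaab
  19 |  33 | bcaaab
  20 |   6 | bcabacbcccaaabcacabaacabcbabcaaab
  21 |  19 | bcacabaacabcbabcaaab
  22 |  29 | bcbabcaaab
  23 |   4 | bcbcabacbcccaaabcacabaacabcbabcaaab
  24 |  12 | bcccaaabcacabaacabcbabcaaab
  25 |  34 | caaab
  26 |  15 | caaabcacabaacabcbabcaaab
  27 |  22 | cabaacabcbabcaaab
  28 |   7 | cabacbcccaaabcacabaacabcbabcaaab
  29 |  27 | cabcbabcaaab
  30 |   2 | cabcbcabacbcccaaabcacabaacabcbabcaaab
  31 |  20 | cacabaacabcbabcaaab
  32 |  30 | cbabcaaab
  33 |   5 | cbcabacbcccaaabcacabaacabcbabcaaab
  34 |  11 | cbcccaaabcacabaacabcbabcaaab
  35 |  14 | ccaaabcacabaacabcbabcaaab
  36 |   1 | ccabcbcabacbcccaaabcacabaacabcbabcaaab
  37 |  13 | cccaaabcacabaacabcbabcaaab
  38 |   0 | cccabcbcabacbcccaaabcacabaacabcbabcaaab

[35, 16, 36, 17, 25, 37, 23, 8, 32, 18, 28, 3, 21, 26, 10, 38, 24, 31, 9, 33, 6, 19, 29, 4, 12, 34, 15, 22, 7, 27, 2, 20, 30, 5, 11, 14, 1, 13, 0]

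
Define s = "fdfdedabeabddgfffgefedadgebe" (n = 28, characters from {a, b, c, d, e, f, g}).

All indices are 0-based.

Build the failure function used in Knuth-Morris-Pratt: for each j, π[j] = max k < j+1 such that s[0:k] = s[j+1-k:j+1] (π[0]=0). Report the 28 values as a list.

π[0] = 0
j=1 s[j]='d': π[1]=0 (border '')
j=2 s[j]='f': π[2]=1 (border 'f')
j=3 s[j]='d': π[3]=2 (border 'fd')
j=4 s[j]='e': k: 2→0; π[4]=0 (border '')
j=5 s[j]='d': π[5]=0 (border '')
j=6 s[j]='a': π[6]=0 (border '')
j=7 s[j]='b': π[7]=0 (border '')
j=8 s[j]='e': π[8]=0 (border '')
j=9 s[j]='a': π[9]=0 (border '')
j=10 s[j]='b': π[10]=0 (border '')
j=11 s[j]='d': π[11]=0 (border '')
j=12 s[j]='d': π[12]=0 (border '')
j=13 s[j]='g': π[13]=0 (border '')
j=14 s[j]='f': π[14]=1 (border 'f')
j=15 s[j]='f': k: 1→0; π[15]=1 (border 'f')
j=16 s[j]='f': k: 1→0; π[16]=1 (border 'f')
j=17 s[j]='g': k: 1→0; π[17]=0 (border '')
j=18 s[j]='e': π[18]=0 (border '')
j=19 s[j]='f': π[19]=1 (border 'f')
j=20 s[j]='e': k: 1→0; π[20]=0 (border '')
j=21 s[j]='d': π[21]=0 (border '')
j=22 s[j]='a': π[22]=0 (border '')
j=23 s[j]='d': π[23]=0 (border '')
j=24 s[j]='g': π[24]=0 (border '')
j=25 s[j]='e': π[25]=0 (border '')
j=26 s[j]='b': π[26]=0 (border '')
j=27 s[j]='e': π[27]=0 (border '')

[0, 0, 1, 2, 0, 0, 0, 0, 0, 0, 0, 0, 0, 0, 1, 1, 1, 0, 0, 1, 0, 0, 0, 0, 0, 0, 0, 0]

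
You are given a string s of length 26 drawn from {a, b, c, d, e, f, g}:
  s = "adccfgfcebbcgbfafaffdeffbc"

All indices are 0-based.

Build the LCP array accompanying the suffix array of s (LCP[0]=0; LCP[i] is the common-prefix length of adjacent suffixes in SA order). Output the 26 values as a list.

rank | idx | suffix
   0 |   0 | adccfgfcebbcgbfafaffdeffbc
   1 |  15 | afaffdeffbc
   2 |  17 | affdeffbc
   3 |   9 | bbcgbfafaffdeffbc
   4 |  24 | bc
   5 |  10 | bcgbfafaffdeffbc
   6 |  13 | bfafaffdeffbc
   7 |  25 | c
   8 |   2 | ccfgfcebbcgbfafaffdeffbc
   9 |   7 | cebbcgbfafaffdeffbc
  10 |   3 | cfgfcebbcgbfafaffdeffbc
  11 |  11 | cgbfafaffdeffbc
  12 |   1 | dccfgfcebbcgbfafaffdeffbc
  13 |  20 | deffbc
  14 |   8 | ebbcgbfafaffdeffbc
  15 |  21 | effbc
  16 |  14 | fafaffdeffbc
  17 |  16 | faffdeffbc
  18 |  23 | fbc
  19 |   6 | fcebbcgbfafaffdeffbc
  20 |  19 | fdeffbc
  21 |  22 | ffbc
  22 |  18 | ffdeffbc
  23 |   4 | fgfcebbcgbfafaffdeffbc
  24 |  12 | gbfafaffdeffbc
  25 |   5 | gfcebbcgbfafaffdeffbc

SA = [0, 15, 17, 9, 24, 10, 13, 25, 2, 7, 3, 11, 1, 20, 8, 21, 14, 16, 23, 6, 19, 22, 18, 4, 12, 5]
rank  pair      lcp
   1  s[0:],s[15:]  1  'a'
   2  s[15:],s[17:]  2  'af'
   3  s[17:],s[9:]  0  ''
   4  s[9:],s[24:]  1  'b'
   5  s[24:],s[10:]  2  'bc'
   6  s[10:],s[13:]  1  'b'
   7  s[13:],s[25:]  0  ''
   8  s[25:],s[2:]  1  'c'
   9  s[2:],s[7:]  1  'c'
  10  s[7:],s[3:]  1  'c'
  11  s[3:],s[11:]  1  'c'
  12  s[11:],s[1:]  0  ''
  13  s[1:],s[20:]  1  'd'
  14  s[20:],s[8:]  0  ''
  15  s[8:],s[21:]  1  'e'
  16  s[21:],s[14:]  0  ''
  17  s[14:],s[16:]  3  'faf'
  18  s[16:],s[23:]  1  'f'
  19  s[23:],s[6:]  1  'f'
  20  s[6:],s[19:]  1  'f'
  21  s[19:],s[22:]  1  'f'
  22  s[22:],s[18:]  2  'ff'
  23  s[18:],s[4:]  1  'f'
  24  s[4:],s[12:]  0  ''
  25  s[12:],s[5:]  1  'g'

[0, 1, 2, 0, 1, 2, 1, 0, 1, 1, 1, 1, 0, 1, 0, 1, 0, 3, 1, 1, 1, 1, 2, 1, 0, 1]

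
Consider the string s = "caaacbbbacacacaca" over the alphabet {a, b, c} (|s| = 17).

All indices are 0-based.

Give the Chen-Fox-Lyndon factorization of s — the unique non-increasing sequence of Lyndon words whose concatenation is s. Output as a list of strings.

["c", "aaacbbbacacacac", "a"]

emit factor 1: 'c' (i=0, period=1)
emit factor 2: 'aaacbbbacacacac' (i=1, period=15)
emit factor 3: 'a' (i=16, period=1)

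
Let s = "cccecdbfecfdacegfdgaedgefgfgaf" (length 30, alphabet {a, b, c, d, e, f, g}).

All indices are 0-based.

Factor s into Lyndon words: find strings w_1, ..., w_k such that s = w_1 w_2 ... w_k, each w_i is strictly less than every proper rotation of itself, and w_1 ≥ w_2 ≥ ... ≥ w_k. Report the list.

["cccecd", "bfecfd", "acegfdgaedgefgfgaf"]

emit factor 1: 'cccecd' (i=0, period=6)
emit factor 2: 'bfecfd' (i=6, period=6)
emit factor 3: 'acegfdgaedgefgfgaf' (i=12, period=18)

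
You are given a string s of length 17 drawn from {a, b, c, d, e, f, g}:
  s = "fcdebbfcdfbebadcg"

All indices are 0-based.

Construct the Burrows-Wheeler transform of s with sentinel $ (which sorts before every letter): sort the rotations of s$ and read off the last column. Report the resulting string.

gbeefbffdaccbdd$bc

rank  rotation            last
    0  $fcdebbfcdfbebadcg  g
    1  adcg$fcdebbfcdfbeb  b
    2  badcg$fcdebbfcdfbe  e
    3  bbfcdfbebadcg$fcde  e
    4  bebadcg$fcdebbfcdf  f
    5  bfcdfbebadcg$fcdeb  b
    6  cdebbfcdfbebadcg$f  f
    7  cdfbebadcg$fcdebbf  f
    8  cg$fcdebbfcdfbebad  d
    9  dcg$fcdebbfcdfbeba  a
   10  debbfcdfbebadcg$fc  c
   11  dfbebadcg$fcdebbfc  c
   12  ebadcg$fcdebbfcdfb  b
   13  ebbfcdfbebadcg$fcd  d
   14  fbebadcg$fcdebbfcd  d
   15  fcdebbfcdfbebadcg$  $
   16  fcdfbebadcg$fcdebb  b
   17  g$fcdebbfcdfbebadc  c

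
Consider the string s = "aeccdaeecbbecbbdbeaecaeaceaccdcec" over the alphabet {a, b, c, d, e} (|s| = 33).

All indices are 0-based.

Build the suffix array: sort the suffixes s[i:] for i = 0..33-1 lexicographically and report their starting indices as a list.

[26, 23, 21, 18, 0, 5, 13, 9, 14, 16, 10, 32, 20, 12, 8, 2, 27, 3, 28, 24, 30, 4, 15, 29, 25, 22, 17, 31, 19, 11, 7, 1, 6]

rank | idx | suffix
   0 |  26 | accdcec
   1 |  23 | aceaccdcec
   2 |  21 | aeaceaccdcec
   3 |  18 | aecaeaceaccdcec
   4 |   0 | aeccdaeecbbecbbdbeaecaeaceaccdcec
   5 |   5 | aeecbbecbbdbeaecaeaceaccdcec
   6 |  13 | bbdbeaecaeaceaccdcec
   7 |   9 | bbecbbdbeaecaeaceaccdcec
   8 |  14 | bdbeaecaeaceaccdcec
   9 |  16 | beaecaeaceaccdcec
  10 |  10 | becbbdbeaecaeaceaccdcec
  11 |  32 | c
  12 |  20 | caeaceaccdcec
  13 |  12 | cbbdbeaecaeaceaccdcec
  14 |   8 | cbbecbbdbeaecaeaceaccdcec
  15 |   2 | ccdaeecbbecbbdbeaecaeaceaccdcec
  16 |  27 | ccdcec
  17 |   3 | cdaeecbbecbbdbeaecaeaceaccdcec
  18 |  28 | cdcec
  19 |  24 | ceaccdcec
  20 |  30 | cec
  21 |   4 | daeecbbecbbdbeaecaeaceaccdcec
  22 |  15 | dbeaecaeaceaccdcec
  23 |  29 | dcec
  24 |  25 | eaccdcec
  25 |  22 | eaceaccdcec
  26 |  17 | eaecaeaceaccdcec
  27 |  31 | ec
  28 |  19 | ecaeaceaccdcec
  29 |  11 | ecbbdbeaecaeaceaccdcec
  30 |   7 | ecbbecbbdbeaecaeaceaccdcec
  31 |   1 | eccdaeecbbecbbdbeaecaeaceaccdcec
  32 |   6 | eecbbecbbdbeaecaeaceaccdcec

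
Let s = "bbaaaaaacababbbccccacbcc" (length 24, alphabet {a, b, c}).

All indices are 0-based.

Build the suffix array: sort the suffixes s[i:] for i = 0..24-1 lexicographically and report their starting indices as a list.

rank→(start, suffix):
  0 → (2, 'aaaaaacababbbccccacbcc')
  1 → (3, 'aaaaacababbbccccacbcc')
  2 → (4, 'aaaacababbbccccacbcc')
  3 → (5, 'aaacababbbccccacbcc')
  4 → (6, 'aacababbbccccacbcc')
  5 → (9, 'ababbbccccacbcc')
  6 → (11, 'abbbccccacbcc')
  7 → (7, 'acababbbccccacbcc')
  8 → (19, 'acbcc')
  9 → (1, 'baaaaaacababbbccccacbcc')
  10 → (10, 'babbbccccacbcc')
  11 → (0, 'bbaaaaaacababbbccccacbcc')
  12 → (12, 'bbbccccacbcc')
  13 → (13, 'bbccccacbcc')
  14 → (21, 'bcc')
  15 → (14, 'bccccacbcc')
  16 → (23, 'c')
  17 → (8, 'cababbbccccacbcc')
  18 → (18, 'cacbcc')
  19 → (20, 'cbcc')
  20 → (22, 'cc')
  21 → (17, 'ccacbcc')
  22 → (16, 'cccacbcc')
  23 → (15, 'ccccacbcc')

[2, 3, 4, 5, 6, 9, 11, 7, 19, 1, 10, 0, 12, 13, 21, 14, 23, 8, 18, 20, 22, 17, 16, 15]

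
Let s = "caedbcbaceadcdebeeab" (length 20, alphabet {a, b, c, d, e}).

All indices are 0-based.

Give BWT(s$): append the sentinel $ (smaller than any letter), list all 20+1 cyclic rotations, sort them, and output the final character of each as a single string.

rank  rotation               last
    0  $caedbcbaceadcdebeeab  b
    1  ab$caedbcbaceadcdebee  e
    2  aceadcdebeeab$caedbcb  b
    3  adcdebeeab$caedbcbace  e
    4  aedbcbaceadcdebeeab$c  c
    5  b$caedbcbaceadcdebeea  a
    6  baceadcdebeeab$caedbc  c
    7  bcbaceadcdebeeab$caed  d
    8  beeab$caedbcbaceadcde  e
    9  caedbcbaceadcdebeeab$  $
   10  cbaceadcdebeeab$caedb  b
   11  cdebeeab$caedbcbacead  d
   12  ceadcdebeeab$caedbcba  a
   13  dbcbaceadcdebeeab$cae  e
   14  dcdebeeab$caedbcbacea  a
   15  debeeab$caedbcbaceadc  c
   16  eab$caedbcbaceadcdebe  e
   17  eadcdebeeab$caedbcbac  c
   18  ebeeab$caedbcbaceadcd  d
   19  edbcbaceadcdebeeab$ca  a
   20  eeab$caedbcbaceadcdeb  b

bebecacde$bdaeacecdab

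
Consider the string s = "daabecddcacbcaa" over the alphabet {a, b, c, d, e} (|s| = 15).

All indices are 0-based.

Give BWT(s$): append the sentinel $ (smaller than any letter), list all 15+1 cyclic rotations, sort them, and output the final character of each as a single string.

rank  rotation          last
    0  $daabecddcacbcaa  a
    1  a$daabecddcacbca  a
    2  aa$daabecddcacbc  c
    3  aabecddcacbcaa$d  d
    4  abecddcacbcaa$da  a
    5  acbcaa$daabecddc  c
    6  bcaa$daabecddcac  c
    7  becddcacbcaa$daa  a
    8  caa$daabecddcacb  b
    9  cacbcaa$daabecdd  d
   10  cbcaa$daabecddca  a
   11  cddcacbcaa$daabe  e
   12  daabecddcacbcaa$  $
   13  dcacbcaa$daabecd  d
   14  ddcacbcaa$daabec  c
   15  ecddcacbcaa$daab  b

aacdaccabdae$dcb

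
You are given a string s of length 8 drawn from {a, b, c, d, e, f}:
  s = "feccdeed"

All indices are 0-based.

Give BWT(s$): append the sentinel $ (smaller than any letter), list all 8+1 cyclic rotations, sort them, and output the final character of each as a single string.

rank  rotation   last
    0  $feccdeed  d
    1  ccdeed$fe  e
    2  cdeed$fec  c
    3  d$feccdee  e
    4  deed$fecc  c
    5  eccdeed$f  f
    6  ed$feccde  e
    7  eed$feccd  d
    8  feccdeed$  $

dececfed$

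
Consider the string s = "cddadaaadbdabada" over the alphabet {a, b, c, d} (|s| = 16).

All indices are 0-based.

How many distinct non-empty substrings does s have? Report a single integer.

rank | idx | suffix
   0 |  15 | a
   1 |   5 | aaadbdabada
   2 |   6 | aadbdabada
   3 |  11 | abada
   4 |  13 | ada
   5 |   3 | adaaadbdabada
   6 |   7 | adbdabada
   7 |  12 | bada
   8 |   9 | bdabada
   9 |   0 | cddadaaadbdabada
  10 |  14 | da
  11 |   4 | daaadbdabada
  12 |  10 | dabada
  13 |   2 | dadaaadbdabada
  14 |   8 | dbdabada
  15 |   1 | ddadaaadbdabada

SA = [15, 5, 6, 11, 13, 3, 7, 12, 9, 0, 14, 4, 10, 2, 8, 1]
i: (SA[i-1],SA[i]) lcp shared
  1: (15,5) 1 'a'
  2: (5,6) 2 'aa'
  3: (6,11) 1 'a'
  4: (11,13) 1 'a'
  5: (13,3) 3 'ada'
  6: (3,7) 2 'ad'
  7: (7,12) 0 ''
  8: (12,9) 1 'b'
  9: (9,0) 0 ''
  10: (0,14) 0 ''
  11: (14,4) 2 'da'
  12: (4,10) 2 'da'
  13: (10,2) 2 'da'
  14: (2,8) 1 'd'
  15: (8,1) 1 'd'

n(n+1)/2 = 16·17/2 = 136
Σ LCP = 0 + 1 + 2 + 1 + 1 + 3 + 2 + 0 + 1 + 0 + 0 + 2 + 2 + 2 + 1 + 1 = 19
distinct = 136 − 19 = 117

117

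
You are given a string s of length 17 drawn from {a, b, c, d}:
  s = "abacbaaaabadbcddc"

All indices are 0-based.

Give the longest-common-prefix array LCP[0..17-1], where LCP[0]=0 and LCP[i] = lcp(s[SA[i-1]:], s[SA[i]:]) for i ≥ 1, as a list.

[0, 3, 2, 1, 3, 1, 1, 0, 2, 2, 1, 0, 1, 1, 0, 1, 1]

rank | idx | suffix
   0 |   5 | aaaabadbcddc
   1 |   6 | aaabadbcddc
   2 |   7 | aabadbcddc
   3 |   0 | abacbaaaabadbcddc
   4 |   8 | abadbcddc
   5 |   2 | acbaaaabadbcddc
   6 |  10 | adbcddc
   7 |   4 | baaaabadbcddc
   8 |   1 | bacbaaaabadbcddc
   9 |   9 | badbcddc
  10 |  12 | bcddc
  11 |  16 | c
  12 |   3 | cbaaaabadbcddc
  13 |  13 | cddc
  14 |  11 | dbcddc
  15 |  15 | dc
  16 |  14 | ddc

SA = [5, 6, 7, 0, 8, 2, 10, 4, 1, 9, 12, 16, 3, 13, 11, 15, 14]
[i] adj suffixes → lcp
  [1] 5/6 → 3 ('aaa')
  [2] 6/7 → 2 ('aa')
  [3] 7/0 → 1 ('a')
  [4] 0/8 → 3 ('aba')
  [5] 8/2 → 1 ('a')
  [6] 2/10 → 1 ('a')
  [7] 10/4 → 0 ('')
  [8] 4/1 → 2 ('ba')
  [9] 1/9 → 2 ('ba')
  [10] 9/12 → 1 ('b')
  [11] 12/16 → 0 ('')
  [12] 16/3 → 1 ('c')
  [13] 3/13 → 1 ('c')
  [14] 13/11 → 0 ('')
  [15] 11/15 → 1 ('d')
  [16] 15/14 → 1 ('d')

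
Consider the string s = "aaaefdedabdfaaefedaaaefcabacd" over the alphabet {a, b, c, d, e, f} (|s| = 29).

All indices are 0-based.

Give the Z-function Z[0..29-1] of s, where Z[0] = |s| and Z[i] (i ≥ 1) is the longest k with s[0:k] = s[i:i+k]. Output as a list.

Z[0]=29
i=1: i≥r, start 0; Z[1]=2 extend→box=[1,3)
i=2: min(r-i=1, Z[1]=2)=1; Z[2]=1
i=3: i≥r, start 0; Z[3]=0
i=4: i≥r, start 0; Z[4]=0
i=5: i≥r, start 0; Z[5]=0
i=6: i≥r, start 0; Z[6]=0
i=7: i≥r, start 0; Z[7]=0
i=8: i≥r, start 0; Z[8]=1 extend→box=[8,9)
i=9: i≥r, start 0; Z[9]=0
i=10: i≥r, start 0; Z[10]=0
i=11: i≥r, start 0; Z[11]=0
i=12: i≥r, start 0; Z[12]=2 extend→box=[12,14)
i=13: min(r-i=1, Z[1]=2)=1; Z[13]=1
i=14: i≥r, start 0; Z[14]=0
i=15: i≥r, start 0; Z[15]=0
i=16: i≥r, start 0; Z[16]=0
i=17: i≥r, start 0; Z[17]=0
i=18: i≥r, start 0; Z[18]=5 extend→box=[18,23)
i=19: min(r-i=4, Z[1]=2)=2; Z[19]=2
i=20: min(r-i=3, Z[2]=1)=1; Z[20]=1
i=21: min(r-i=2, Z[3]=0)=0; Z[21]=0
i=22: min(r-i=1, Z[4]=0)=0; Z[22]=0
i=23: i≥r, start 0; Z[23]=0
i=24: i≥r, start 0; Z[24]=1 extend→box=[24,25)
i=25: i≥r, start 0; Z[25]=0
i=26: i≥r, start 0; Z[26]=1 extend→box=[26,27)
i=27: i≥r, start 0; Z[27]=0
i=28: i≥r, start 0; Z[28]=0

[29, 2, 1, 0, 0, 0, 0, 0, 1, 0, 0, 0, 2, 1, 0, 0, 0, 0, 5, 2, 1, 0, 0, 0, 1, 0, 1, 0, 0]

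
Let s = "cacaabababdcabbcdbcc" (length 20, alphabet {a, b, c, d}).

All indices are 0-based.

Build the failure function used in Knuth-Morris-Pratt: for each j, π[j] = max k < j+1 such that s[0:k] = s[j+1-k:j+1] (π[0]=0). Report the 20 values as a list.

[0, 0, 1, 2, 0, 0, 0, 0, 0, 0, 0, 1, 2, 0, 0, 1, 0, 0, 1, 1]

π[0] = 0
j=1 s[j]='a': π[1]=0 (border '')
j=2 s[j]='c': π[2]=1 (border 'c')
j=3 s[j]='a': π[3]=2 (border 'ca')
j=4 s[j]='a': k: 2→0; π[4]=0 (border '')
j=5 s[j]='b': π[5]=0 (border '')
j=6 s[j]='a': π[6]=0 (border '')
j=7 s[j]='b': π[7]=0 (border '')
j=8 s[j]='a': π[8]=0 (border '')
j=9 s[j]='b': π[9]=0 (border '')
j=10 s[j]='d': π[10]=0 (border '')
j=11 s[j]='c': π[11]=1 (border 'c')
j=12 s[j]='a': π[12]=2 (border 'ca')
j=13 s[j]='b': k: 2→0; π[13]=0 (border '')
j=14 s[j]='b': π[14]=0 (border '')
j=15 s[j]='c': π[15]=1 (border 'c')
j=16 s[j]='d': k: 1→0; π[16]=0 (border '')
j=17 s[j]='b': π[17]=0 (border '')
j=18 s[j]='c': π[18]=1 (border 'c')
j=19 s[j]='c': k: 1→0; π[19]=1 (border 'c')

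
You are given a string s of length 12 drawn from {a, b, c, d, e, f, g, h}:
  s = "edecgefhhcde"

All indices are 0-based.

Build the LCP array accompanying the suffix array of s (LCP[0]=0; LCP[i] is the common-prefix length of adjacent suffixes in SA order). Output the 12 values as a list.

[0, 1, 0, 2, 0, 1, 1, 1, 0, 0, 0, 1]

sorted suffixes:
  #0 SA[0]=9  'cde'
  #1 SA[1]=3  'cgefhhcde'
  #2 SA[2]=10  'de'
  #3 SA[3]=1  'decgefhhcde'
  #4 SA[4]=11  'e'
  #5 SA[5]=2  'ecgefhhcde'
  #6 SA[6]=0  'edecgefhhcde'
  #7 SA[7]=5  'efhhcde'
  #8 SA[8]=6  'fhhcde'
  #9 SA[9]=4  'gefhhcde'
  #10 SA[10]=8  'hcde'
  #11 SA[11]=7  'hhcde'

SA = [9, 3, 10, 1, 11, 2, 0, 5, 6, 4, 8, 7]
rank  pair      lcp
   1  s[9:],s[3:]  1  'c'
   2  s[3:],s[10:]  0  ''
   3  s[10:],s[1:]  2  'de'
   4  s[1:],s[11:]  0  ''
   5  s[11:],s[2:]  1  'e'
   6  s[2:],s[0:]  1  'e'
   7  s[0:],s[5:]  1  'e'
   8  s[5:],s[6:]  0  ''
   9  s[6:],s[4:]  0  ''
  10  s[4:],s[8:]  0  ''
  11  s[8:],s[7:]  1  'h'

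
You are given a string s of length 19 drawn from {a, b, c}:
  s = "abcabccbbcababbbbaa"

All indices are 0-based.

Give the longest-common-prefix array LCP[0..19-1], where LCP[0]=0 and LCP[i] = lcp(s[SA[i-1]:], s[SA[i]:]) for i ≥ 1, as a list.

[0, 1, 1, 2, 2, 3, 0, 2, 1, 2, 3, 2, 1, 4, 2, 0, 3, 1, 1]

sorted suffixes:
  #0 SA[0]=18  'a'
  #1 SA[1]=17  'aa'
  #2 SA[2]=10  'ababbbbaa'
  #3 SA[3]=12  'abbbbaa'
  #4 SA[4]=0  'abcabccbbcababbbbaa'
  #5 SA[5]=3  'abccbbcababbbbaa'
  #6 SA[6]=16  'baa'
  #7 SA[7]=11  'babbbbaa'
  #8 SA[8]=15  'bbaa'
  #9 SA[9]=14  'bbbaa'
  #10 SA[10]=13  'bbbbaa'
  #11 SA[11]=7  'bbcababbbbaa'
  #12 SA[12]=8  'bcababbbbaa'
  #13 SA[13]=1  'bcabccbbcababbbbaa'
  #14 SA[14]=4  'bccbbcababbbbaa'
  #15 SA[15]=9  'cababbbbaa'
  #16 SA[16]=2  'cabccbbcababbbbaa'
  #17 SA[17]=6  'cbbcababbbbaa'
  #18 SA[18]=5  'ccbbcababbbbaa'

SA = [18, 17, 10, 12, 0, 3, 16, 11, 15, 14, 13, 7, 8, 1, 4, 9, 2, 6, 5]
rank  pair      lcp
   1  s[18:],s[17:]  1  'a'
   2  s[17:],s[10:]  1  'a'
   3  s[10:],s[12:]  2  'ab'
   4  s[12:],s[0:]  2  'ab'
   5  s[0:],s[3:]  3  'abc'
   6  s[3:],s[16:]  0  ''
   7  s[16:],s[11:]  2  'ba'
   8  s[11:],s[15:]  1  'b'
   9  s[15:],s[14:]  2  'bb'
  10  s[14:],s[13:]  3  'bbb'
  11  s[13:],s[7:]  2  'bb'
  12  s[7:],s[8:]  1  'b'
  13  s[8:],s[1:]  4  'bcab'
  14  s[1:],s[4:]  2  'bc'
  15  s[4:],s[9:]  0  ''
  16  s[9:],s[2:]  3  'cab'
  17  s[2:],s[6:]  1  'c'
  18  s[6:],s[5:]  1  'c'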